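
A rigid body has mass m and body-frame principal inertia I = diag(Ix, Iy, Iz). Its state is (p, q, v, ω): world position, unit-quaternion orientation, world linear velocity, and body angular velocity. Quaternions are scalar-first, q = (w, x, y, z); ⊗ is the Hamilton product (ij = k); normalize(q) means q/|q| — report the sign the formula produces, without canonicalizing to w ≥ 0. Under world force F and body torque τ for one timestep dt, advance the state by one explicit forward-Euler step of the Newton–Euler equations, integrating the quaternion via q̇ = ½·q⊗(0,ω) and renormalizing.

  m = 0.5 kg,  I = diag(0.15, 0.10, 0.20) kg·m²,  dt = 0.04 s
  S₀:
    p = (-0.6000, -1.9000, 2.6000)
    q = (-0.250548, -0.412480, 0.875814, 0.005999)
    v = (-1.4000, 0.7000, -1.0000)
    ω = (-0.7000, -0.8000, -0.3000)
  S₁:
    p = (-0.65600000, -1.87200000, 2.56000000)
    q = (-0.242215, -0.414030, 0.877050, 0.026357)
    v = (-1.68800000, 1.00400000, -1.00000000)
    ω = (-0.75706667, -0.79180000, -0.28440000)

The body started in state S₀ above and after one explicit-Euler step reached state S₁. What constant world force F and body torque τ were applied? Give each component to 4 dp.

F = (-3.6000, 3.8000, 0.0000)
τ = (-0.1900, 0.0100, 0.0500)

rate change Δω = (-0.05706667, 0.00820000, 0.01560000)
gyro term ω₀×Iω₀ = (0.0240, -0.0105, -0.0280)
applied torque τ = (-0.1900, 0.0100, 0.0500)
Δv = v₁−v₀ = (-0.28800000, 0.30400000, 0.00000000)
m·(v₁−v₀)/dt = (-3.6000, 3.8000, 0.0000)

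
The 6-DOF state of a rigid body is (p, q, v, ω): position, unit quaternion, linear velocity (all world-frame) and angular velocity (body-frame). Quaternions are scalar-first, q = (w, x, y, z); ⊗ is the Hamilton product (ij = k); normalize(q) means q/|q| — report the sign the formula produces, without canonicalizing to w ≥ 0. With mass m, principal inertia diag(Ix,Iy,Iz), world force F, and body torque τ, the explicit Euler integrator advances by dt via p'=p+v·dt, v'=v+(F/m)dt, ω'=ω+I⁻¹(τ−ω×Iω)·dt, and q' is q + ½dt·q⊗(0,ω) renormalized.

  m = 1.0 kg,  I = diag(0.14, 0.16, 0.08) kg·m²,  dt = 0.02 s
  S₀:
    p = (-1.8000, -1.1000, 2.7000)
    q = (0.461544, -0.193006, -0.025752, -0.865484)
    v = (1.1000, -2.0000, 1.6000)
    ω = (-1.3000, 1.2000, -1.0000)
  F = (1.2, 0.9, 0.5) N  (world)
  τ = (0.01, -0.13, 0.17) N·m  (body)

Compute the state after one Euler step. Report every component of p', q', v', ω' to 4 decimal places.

linear accel F/m = (1.2000, 0.9000, 0.5000)
p' = p + v·dt = (-1.7780, -1.1400, 2.7320)
v + (F/m)dt = (1.1240, -1.9820, 1.6100)
α = I⁻¹(τ − ω×Iω) = (-0.6143, -1.3000, 2.5150)
ω' = ω + α·dt = (-1.3123, 1.1740, -0.9497)
2q̇ = q⊗(0,ω) = (-1.0854894, 0.4643256, 1.4859760, -0.7266288)
q' = normalize(q + ½dt·q⊗(0,ω)) = (0.4506, -0.1883, -0.0109, -0.8726)

p' = (-1.7780, -1.1400, 2.7320)
q' = (0.4506, -0.1883, -0.0109, -0.8726)
v' = (1.1240, -1.9820, 1.6100)
ω' = (-1.3123, 1.1740, -0.9497)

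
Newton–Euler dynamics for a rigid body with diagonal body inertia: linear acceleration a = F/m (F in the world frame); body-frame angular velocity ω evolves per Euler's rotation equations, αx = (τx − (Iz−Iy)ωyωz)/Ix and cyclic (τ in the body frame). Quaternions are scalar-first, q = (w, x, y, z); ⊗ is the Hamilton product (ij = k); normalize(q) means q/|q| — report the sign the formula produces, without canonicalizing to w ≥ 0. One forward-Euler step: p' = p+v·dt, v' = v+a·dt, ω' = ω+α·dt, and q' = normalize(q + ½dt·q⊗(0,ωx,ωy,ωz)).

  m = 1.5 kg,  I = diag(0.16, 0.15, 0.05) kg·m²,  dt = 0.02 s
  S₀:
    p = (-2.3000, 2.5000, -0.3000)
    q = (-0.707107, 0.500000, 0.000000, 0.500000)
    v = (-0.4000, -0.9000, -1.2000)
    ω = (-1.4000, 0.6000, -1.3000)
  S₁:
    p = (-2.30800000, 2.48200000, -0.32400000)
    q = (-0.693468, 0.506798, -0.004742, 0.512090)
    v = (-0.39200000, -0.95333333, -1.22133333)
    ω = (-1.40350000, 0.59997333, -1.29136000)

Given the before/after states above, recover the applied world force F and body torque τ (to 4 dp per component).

v₁ − v₀ = (0.00800000, -0.05333333, -0.02133333)
m·(v₁−v₀)/dt = (0.6000, -4.0000, -1.6000)
rate change Δω = (-0.00350000, -0.00002667, 0.00864000)
τ = I·(Δω/dt) + ω₀×(Iω₀) = (0.0500, 0.2000, 0.0300)

F = (0.6000, -4.0000, -1.6000)
τ = (0.0500, 0.2000, 0.0300)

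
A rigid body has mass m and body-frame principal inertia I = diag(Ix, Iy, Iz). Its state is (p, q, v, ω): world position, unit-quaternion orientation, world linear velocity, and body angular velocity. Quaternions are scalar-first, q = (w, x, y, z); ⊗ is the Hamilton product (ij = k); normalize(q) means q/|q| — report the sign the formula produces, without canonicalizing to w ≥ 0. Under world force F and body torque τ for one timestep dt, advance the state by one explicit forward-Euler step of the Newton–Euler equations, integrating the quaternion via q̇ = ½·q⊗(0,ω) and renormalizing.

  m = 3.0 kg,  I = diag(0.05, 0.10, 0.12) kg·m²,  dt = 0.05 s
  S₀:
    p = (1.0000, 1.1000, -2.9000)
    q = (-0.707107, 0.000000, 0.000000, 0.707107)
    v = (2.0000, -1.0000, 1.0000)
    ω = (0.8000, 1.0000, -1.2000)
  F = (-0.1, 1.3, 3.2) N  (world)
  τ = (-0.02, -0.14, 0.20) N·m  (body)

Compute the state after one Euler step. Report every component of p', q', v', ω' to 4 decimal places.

a = (-0.0333, 0.4333, 1.0667)
p' = p + v·dt = (1.1000, 1.0500, -2.8500)
v' = v + a·dt = (1.9983, -0.9783, 1.0533)
ω×(Iω) gyroscopic = (-0.0240, 0.0672, 0.0400)
α = I⁻¹(τ − ω×Iω) = (0.0800, -2.0720, 1.3333)
ω + α·dt = (0.8040, 0.8964, -1.1333)
q⊗(0,ω) = (0.8485284, -1.2727926, -0.1414214, 0.8485284)
q + ½dt·q⊗(0,ω), renormalized = (-0.6852, -0.0318, -0.0035, 0.7276)

p' = (1.1000, 1.0500, -2.8500)
q' = (-0.6852, -0.0318, -0.0035, 0.7276)
v' = (1.9983, -0.9783, 1.0533)
ω' = (0.8040, 0.8964, -1.1333)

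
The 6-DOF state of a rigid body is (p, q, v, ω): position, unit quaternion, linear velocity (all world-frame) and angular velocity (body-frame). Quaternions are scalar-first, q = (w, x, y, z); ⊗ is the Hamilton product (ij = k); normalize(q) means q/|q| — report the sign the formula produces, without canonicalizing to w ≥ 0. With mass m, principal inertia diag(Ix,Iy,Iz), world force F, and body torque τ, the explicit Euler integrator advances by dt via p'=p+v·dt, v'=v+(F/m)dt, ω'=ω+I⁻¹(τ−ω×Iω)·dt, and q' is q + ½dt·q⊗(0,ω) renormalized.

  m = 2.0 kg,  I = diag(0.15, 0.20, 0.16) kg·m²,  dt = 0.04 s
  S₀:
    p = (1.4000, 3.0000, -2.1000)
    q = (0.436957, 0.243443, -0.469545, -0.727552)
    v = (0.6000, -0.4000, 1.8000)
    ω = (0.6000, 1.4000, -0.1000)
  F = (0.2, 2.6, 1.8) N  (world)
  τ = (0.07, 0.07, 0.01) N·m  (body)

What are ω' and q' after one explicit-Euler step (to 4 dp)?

precession coupling ω×(Iω) = (0.0056, 0.0006, 0.0420)
α = I⁻¹(τ − ω×Iω) = (0.4293, 0.3470, -0.2000)
new body rate ω' = (0.6172, 1.4139, -0.1080)
q⊗(0,ω) = (0.4385420, 1.3277015, 0.1995529, 0.5788515)
q' = normalize(q + ½dt·q⊗(0,ω)) = (0.4455, 0.2699, -0.4653, -0.7156)

ω' = (0.6172, 1.4139, -0.1080)
q' = (0.4455, 0.2699, -0.4653, -0.7156)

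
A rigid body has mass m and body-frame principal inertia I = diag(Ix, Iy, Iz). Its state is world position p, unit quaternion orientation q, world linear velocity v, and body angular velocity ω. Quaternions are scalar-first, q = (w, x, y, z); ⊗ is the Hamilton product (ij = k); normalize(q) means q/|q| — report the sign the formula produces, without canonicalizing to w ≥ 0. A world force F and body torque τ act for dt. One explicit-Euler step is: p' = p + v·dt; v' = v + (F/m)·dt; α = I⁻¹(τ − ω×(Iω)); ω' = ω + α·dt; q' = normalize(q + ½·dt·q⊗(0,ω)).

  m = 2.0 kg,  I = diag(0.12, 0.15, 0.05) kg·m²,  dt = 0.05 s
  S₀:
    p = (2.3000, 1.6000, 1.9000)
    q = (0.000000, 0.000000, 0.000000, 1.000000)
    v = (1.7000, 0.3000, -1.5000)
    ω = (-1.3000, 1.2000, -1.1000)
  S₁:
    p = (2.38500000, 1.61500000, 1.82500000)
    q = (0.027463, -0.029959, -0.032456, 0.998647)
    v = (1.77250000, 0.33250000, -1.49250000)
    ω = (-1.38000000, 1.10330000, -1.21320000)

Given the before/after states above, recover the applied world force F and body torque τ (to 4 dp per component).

F = (2.9000, 1.3000, 0.3000)
τ = (-0.0600, -0.1900, -0.1600)

Δω = ω₁−ω₀ = (-0.08000000, -0.09670000, -0.11320000)
gyro term ω₀×Iω₀ = (0.1320, 0.1001, -0.0468)
applied torque τ = (-0.0600, -0.1900, -0.1600)
Δv = v₁−v₀ = (0.07250000, 0.03250000, 0.00750000)
applied force F = (2.9000, 1.3000, 0.3000)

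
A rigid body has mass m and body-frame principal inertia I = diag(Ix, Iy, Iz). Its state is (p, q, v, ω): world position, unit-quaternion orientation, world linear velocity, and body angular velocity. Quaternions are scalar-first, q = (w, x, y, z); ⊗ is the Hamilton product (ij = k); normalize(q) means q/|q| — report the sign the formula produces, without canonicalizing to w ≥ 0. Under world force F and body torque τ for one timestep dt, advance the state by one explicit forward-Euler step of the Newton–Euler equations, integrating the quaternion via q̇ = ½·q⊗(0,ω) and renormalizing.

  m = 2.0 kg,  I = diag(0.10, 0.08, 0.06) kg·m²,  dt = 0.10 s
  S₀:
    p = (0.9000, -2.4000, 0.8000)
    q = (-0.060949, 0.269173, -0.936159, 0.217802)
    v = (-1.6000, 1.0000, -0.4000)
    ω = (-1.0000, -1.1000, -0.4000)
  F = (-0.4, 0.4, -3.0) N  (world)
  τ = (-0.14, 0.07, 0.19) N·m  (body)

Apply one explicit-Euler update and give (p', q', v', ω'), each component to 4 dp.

p + v·dt = (0.7400, -2.3000, 0.7600)
v + (F/m)dt = (-1.6200, 1.0200, -0.5500)
precession coupling ω×(Iω) = (-0.0088, 0.0160, -0.0220)
α = I⁻¹(τ − ω×Iω) = (-1.3120, 0.6750, 3.5333)
new body rate ω' = (-1.1312, -1.0325, -0.0467)
2q̇ = q⊗(0,ω) = (-0.6734811, 0.6749948, -0.0430889, -1.2078697)
q' = normalize(q + ½dt·q⊗(0,ω)) = (-0.0943, 0.3020, -0.9355, 0.1569)

p' = (0.7400, -2.3000, 0.7600)
q' = (-0.0943, 0.3020, -0.9355, 0.1569)
v' = (-1.6200, 1.0200, -0.5500)
ω' = (-1.1312, -1.0325, -0.0467)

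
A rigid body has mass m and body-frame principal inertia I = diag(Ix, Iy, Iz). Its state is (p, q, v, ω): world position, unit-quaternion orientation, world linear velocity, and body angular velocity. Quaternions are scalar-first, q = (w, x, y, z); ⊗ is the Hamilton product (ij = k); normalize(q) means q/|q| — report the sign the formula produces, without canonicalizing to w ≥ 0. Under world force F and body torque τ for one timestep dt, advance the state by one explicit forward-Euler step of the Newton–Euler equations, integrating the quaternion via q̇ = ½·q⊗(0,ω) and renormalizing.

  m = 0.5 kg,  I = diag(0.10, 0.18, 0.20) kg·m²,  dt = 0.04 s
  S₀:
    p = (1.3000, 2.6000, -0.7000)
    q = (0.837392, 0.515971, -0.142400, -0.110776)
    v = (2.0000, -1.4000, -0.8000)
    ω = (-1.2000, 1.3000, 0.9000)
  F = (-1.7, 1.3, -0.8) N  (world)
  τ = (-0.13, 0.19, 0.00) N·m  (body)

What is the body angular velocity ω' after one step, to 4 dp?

ω' = (-1.2614, 1.3182, 0.9250)

gyro term ω×Iω = (0.0234, 0.1080, -0.1248)
(τ − ω×Iω)/I = (-1.5340, 0.4556, 0.6240)
ω' = ω + α·dt = (-1.2614, 1.3182, 0.9250)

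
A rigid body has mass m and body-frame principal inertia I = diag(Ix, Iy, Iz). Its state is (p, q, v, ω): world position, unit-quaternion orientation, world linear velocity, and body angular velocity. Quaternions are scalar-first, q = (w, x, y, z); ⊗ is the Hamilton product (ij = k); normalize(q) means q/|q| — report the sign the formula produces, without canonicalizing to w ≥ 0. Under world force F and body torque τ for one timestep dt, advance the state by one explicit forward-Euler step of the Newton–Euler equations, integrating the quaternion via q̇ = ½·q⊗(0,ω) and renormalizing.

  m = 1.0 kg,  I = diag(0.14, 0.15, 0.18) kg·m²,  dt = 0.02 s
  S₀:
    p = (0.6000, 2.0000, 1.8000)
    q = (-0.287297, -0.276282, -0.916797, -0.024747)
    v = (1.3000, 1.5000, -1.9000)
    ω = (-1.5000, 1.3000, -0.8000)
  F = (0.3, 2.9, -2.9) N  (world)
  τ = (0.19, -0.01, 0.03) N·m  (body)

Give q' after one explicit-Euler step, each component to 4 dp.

2q̇ = q⊗(0,ω) = (0.7576155, 1.1965542, -0.5573912, -1.5045245)
q + ½dt·q⊗(0,ω), renormalized = (-0.2797, -0.2643, -0.9222, -0.0398)

q' = (-0.2797, -0.2643, -0.9222, -0.0398)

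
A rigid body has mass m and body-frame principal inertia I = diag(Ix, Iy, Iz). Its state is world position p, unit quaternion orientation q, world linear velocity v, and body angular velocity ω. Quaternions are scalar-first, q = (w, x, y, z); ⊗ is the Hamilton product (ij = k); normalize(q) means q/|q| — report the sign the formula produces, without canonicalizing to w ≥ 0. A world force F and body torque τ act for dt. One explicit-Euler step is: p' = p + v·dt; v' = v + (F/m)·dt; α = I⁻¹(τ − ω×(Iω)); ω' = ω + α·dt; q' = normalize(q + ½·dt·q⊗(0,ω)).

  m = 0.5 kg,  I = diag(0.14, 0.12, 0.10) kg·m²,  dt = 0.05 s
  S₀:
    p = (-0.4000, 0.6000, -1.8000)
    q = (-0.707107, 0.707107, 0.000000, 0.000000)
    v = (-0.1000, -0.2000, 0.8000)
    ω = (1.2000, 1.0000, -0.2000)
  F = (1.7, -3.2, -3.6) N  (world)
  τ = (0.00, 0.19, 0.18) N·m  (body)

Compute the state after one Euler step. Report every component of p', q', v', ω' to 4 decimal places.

angular accel α = (-0.0286, 1.6633, 2.0400)
new body rate ω' = (1.1986, 1.0832, -0.0980)
2q̇ = q⊗(0,ω) = (-0.8485284, -0.8485284, -0.5656856, 0.8485284)
q' = normalize(q + ½dt·q⊗(0,ω)) = (-0.7278, 0.6854, -0.0141, 0.0212)
p + v·dt = (-0.4050, 0.5900, -1.7600)
v + (F/m)dt = (0.0700, -0.5200, 0.4400)

p' = (-0.4050, 0.5900, -1.7600)
q' = (-0.7278, 0.6854, -0.0141, 0.0212)
v' = (0.0700, -0.5200, 0.4400)
ω' = (1.1986, 1.0832, -0.0980)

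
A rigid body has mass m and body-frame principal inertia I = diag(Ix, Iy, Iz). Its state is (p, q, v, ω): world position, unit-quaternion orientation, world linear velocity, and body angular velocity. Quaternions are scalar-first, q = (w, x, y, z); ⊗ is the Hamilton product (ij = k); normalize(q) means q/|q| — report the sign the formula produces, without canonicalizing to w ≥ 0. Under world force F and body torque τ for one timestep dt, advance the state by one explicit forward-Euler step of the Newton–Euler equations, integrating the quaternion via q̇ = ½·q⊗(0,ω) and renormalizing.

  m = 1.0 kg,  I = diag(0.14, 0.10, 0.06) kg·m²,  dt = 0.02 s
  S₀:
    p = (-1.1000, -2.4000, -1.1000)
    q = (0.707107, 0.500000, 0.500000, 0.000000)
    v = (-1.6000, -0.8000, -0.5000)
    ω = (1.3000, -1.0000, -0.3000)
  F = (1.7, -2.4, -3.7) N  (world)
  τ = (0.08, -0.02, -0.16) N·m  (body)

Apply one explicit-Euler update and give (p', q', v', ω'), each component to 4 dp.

p' = (-1.1320, -2.4160, -1.1100)
q' = (0.7055, 0.5076, 0.4944, -0.0136)
v' = (-1.5660, -0.8480, -0.5740)
ω' = (1.3131, -0.9978, -0.3707)

ω×(Iω) gyroscopic = (-0.0120, -0.0312, 0.0520)
(τ − ω×Iω)/I = (0.6571, 0.1120, -3.5333)
ω' = ω + α·dt = (1.3131, -0.9978, -0.3707)
q⊗(0,ω) = (-0.1500000, 0.7692391, -0.5571070, -1.3621321)
updated quaternion q' = (0.7055, 0.5076, 0.4944, -0.0136)
p' = p + v·dt = (-1.1320, -2.4160, -1.1100)
v + (F/m)dt = (-1.5660, -0.8480, -0.5740)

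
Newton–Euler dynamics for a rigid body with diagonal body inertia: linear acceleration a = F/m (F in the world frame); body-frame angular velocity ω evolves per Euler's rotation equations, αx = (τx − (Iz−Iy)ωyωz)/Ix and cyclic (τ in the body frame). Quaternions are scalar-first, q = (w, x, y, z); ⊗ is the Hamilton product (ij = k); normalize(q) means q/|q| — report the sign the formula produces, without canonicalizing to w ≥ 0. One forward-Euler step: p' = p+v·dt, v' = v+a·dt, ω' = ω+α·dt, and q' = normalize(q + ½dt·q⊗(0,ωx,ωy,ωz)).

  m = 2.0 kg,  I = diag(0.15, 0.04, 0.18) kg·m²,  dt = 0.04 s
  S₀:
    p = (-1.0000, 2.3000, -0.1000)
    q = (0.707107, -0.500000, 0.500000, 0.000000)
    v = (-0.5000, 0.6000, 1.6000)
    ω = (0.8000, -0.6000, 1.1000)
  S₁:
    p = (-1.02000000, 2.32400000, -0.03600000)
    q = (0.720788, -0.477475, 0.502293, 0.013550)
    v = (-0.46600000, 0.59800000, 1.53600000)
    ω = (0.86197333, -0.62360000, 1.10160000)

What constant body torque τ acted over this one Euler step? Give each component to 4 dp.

τ = (0.1400, -0.0500, 0.0600)

ω₁ − ω₀ = (0.06197333, -0.02360000, 0.00160000)
precession coupling = (-0.0924, -0.0264, 0.0528)
τ = I·(Δω/dt) + ω₀×(Iω₀) = (0.1400, -0.0500, 0.0600)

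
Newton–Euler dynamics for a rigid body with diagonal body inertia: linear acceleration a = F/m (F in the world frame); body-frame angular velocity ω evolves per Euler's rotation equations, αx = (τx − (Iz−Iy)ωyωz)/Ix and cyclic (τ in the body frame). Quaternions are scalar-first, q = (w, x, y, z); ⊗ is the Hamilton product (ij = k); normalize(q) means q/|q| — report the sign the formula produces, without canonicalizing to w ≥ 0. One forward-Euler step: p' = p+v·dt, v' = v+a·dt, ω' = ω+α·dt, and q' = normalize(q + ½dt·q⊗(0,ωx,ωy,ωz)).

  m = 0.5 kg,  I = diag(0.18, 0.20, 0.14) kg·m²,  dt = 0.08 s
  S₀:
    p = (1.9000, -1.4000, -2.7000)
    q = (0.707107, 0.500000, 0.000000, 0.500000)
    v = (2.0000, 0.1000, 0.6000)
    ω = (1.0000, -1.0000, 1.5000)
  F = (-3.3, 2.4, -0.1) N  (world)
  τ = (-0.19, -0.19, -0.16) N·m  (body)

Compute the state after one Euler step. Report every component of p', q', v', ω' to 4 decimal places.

p' = (2.0600, -1.3920, -2.6520)
q' = (0.6549, 0.5464, -0.0382, 0.5207)
v' = (1.4720, 0.4840, 0.5840)
ω' = (0.8756, -1.1000, 1.4200)

ω×(Iω) gyroscopic = (0.0900, 0.0600, -0.0200)
(τ − ω×Iω)/I = (-1.5556, -1.2500, -1.0000)
new body rate ω' = (0.8756, -1.1000, 1.4200)
Hamilton product q⊗(0,ω) = (-1.2500000, 1.2071070, -0.9571070, 0.5606605)
updated quaternion q' = (0.6549, 0.5464, -0.0382, 0.5207)
a = (-6.6000, 4.8000, -0.2000)
new position p' = (2.0600, -1.3920, -2.6520)
new velocity v' = (1.4720, 0.4840, 0.5840)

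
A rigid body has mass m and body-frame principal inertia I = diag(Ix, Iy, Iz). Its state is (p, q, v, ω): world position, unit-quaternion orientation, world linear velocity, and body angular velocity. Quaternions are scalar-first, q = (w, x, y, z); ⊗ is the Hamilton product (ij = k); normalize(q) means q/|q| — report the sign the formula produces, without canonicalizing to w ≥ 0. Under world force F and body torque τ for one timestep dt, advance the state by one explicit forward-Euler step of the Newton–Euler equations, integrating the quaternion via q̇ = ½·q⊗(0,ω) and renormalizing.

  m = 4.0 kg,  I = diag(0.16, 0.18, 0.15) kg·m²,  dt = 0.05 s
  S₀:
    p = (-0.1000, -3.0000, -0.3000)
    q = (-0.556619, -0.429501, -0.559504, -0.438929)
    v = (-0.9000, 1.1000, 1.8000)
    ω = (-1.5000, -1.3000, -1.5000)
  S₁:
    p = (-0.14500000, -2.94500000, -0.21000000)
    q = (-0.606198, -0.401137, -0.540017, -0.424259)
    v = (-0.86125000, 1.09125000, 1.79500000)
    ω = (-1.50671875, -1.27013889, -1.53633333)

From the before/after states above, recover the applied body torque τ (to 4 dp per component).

τ = (-0.0800, 0.1300, -0.0700)

Δω = ω₁−ω₀ = (-0.00671875, 0.02986111, -0.03633333)
applied torque τ = (-0.0800, 0.1300, -0.0700)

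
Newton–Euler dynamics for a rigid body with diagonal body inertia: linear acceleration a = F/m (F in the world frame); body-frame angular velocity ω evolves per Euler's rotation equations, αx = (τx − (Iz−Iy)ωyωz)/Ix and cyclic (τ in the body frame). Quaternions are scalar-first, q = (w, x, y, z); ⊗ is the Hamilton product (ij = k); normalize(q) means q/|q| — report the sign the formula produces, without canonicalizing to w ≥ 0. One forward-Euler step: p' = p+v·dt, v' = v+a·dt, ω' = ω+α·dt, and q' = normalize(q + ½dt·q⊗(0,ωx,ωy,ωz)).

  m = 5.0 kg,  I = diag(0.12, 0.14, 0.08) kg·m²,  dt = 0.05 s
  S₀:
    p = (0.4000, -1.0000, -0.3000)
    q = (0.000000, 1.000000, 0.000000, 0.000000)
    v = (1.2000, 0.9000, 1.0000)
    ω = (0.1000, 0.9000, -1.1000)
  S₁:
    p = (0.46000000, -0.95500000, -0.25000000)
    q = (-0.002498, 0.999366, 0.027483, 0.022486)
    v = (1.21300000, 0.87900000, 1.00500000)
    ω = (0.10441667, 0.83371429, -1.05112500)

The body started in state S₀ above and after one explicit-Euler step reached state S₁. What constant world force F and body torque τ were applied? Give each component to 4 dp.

velocity change Δv = (0.01300000, -0.02100000, 0.00500000)
F = m·Δv/dt = (1.3000, -2.1000, 0.5000)
ω₁ − ω₀ = (0.00441667, -0.06628571, 0.04887500)
gyro term ω₀×Iω₀ = (0.0594, -0.0044, 0.0018)
τ = I·(Δω/dt) + ω₀×(Iω₀) = (0.0700, -0.1900, 0.0800)

F = (1.3000, -2.1000, 0.5000)
τ = (0.0700, -0.1900, 0.0800)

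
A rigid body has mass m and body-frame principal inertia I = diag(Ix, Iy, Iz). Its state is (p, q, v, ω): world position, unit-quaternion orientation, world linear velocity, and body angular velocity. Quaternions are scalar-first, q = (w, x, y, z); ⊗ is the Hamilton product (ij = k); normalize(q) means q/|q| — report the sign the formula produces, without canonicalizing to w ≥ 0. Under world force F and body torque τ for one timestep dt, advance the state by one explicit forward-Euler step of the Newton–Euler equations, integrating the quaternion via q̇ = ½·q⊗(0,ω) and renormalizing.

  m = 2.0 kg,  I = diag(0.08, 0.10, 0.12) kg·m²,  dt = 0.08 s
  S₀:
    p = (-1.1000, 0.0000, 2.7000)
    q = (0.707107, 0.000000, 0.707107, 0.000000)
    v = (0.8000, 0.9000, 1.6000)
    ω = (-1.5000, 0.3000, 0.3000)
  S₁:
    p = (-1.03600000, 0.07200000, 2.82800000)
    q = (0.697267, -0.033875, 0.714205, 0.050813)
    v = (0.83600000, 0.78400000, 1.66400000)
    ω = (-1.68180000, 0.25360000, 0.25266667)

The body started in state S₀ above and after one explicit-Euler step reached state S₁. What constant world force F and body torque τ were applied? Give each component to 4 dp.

F = (0.9000, -2.9000, 1.6000)
τ = (-0.1800, -0.0400, -0.0800)

velocity change Δv = (0.03600000, -0.11600000, 0.06400000)
F = m·Δv/dt = (0.9000, -2.9000, 1.6000)
ω₁ − ω₀ = (-0.18180000, -0.04640000, -0.04733333)
I·α + gyro = (-0.1800, -0.0400, -0.0800)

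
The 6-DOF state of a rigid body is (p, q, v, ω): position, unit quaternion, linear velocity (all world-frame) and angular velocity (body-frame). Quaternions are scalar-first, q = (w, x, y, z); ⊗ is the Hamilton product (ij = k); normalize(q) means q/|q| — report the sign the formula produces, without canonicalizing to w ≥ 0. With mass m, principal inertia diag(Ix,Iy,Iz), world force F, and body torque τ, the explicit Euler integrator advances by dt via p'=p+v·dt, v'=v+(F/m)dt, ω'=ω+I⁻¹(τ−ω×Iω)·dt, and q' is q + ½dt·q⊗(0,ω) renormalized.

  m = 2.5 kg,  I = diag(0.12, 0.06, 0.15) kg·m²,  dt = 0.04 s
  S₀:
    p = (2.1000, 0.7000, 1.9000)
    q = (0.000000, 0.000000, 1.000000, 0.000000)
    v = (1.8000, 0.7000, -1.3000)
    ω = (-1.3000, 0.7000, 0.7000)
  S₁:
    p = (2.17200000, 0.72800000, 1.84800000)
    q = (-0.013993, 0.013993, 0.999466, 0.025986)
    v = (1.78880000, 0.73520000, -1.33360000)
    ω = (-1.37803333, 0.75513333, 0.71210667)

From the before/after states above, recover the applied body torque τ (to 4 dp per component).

τ = (-0.1900, 0.1100, 0.1000)

Δω = ω₁−ω₀ = (-0.07803333, 0.05513333, 0.01210667)
gyro term ω₀×Iω₀ = (0.0441, 0.0273, 0.0546)
I·α + gyro = (-0.1900, 0.1100, 0.1000)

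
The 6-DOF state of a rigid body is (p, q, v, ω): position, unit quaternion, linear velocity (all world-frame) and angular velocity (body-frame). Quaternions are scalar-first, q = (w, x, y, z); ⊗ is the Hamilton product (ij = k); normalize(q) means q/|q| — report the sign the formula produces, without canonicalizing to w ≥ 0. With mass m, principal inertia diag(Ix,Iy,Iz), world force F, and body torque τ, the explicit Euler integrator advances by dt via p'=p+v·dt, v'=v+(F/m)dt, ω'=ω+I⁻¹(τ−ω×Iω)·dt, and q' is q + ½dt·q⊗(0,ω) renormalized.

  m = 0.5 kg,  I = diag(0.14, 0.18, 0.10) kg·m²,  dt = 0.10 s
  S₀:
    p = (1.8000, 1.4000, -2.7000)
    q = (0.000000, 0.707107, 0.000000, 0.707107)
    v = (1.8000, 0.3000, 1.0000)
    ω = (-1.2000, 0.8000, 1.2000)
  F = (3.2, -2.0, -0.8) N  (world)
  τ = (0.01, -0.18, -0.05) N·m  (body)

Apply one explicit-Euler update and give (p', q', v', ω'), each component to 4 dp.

precession coupling ω×(Iω) = (-0.0768, -0.0576, -0.0384)
angular accel α = (0.6200, -0.6800, -0.1160)
ω + α·dt = (-1.1380, 0.7320, 1.1884)
2q̇ = q⊗(0,ω) = (0.0000000, -0.5656856, -1.6970568, 0.5656856)
q + ½dt·q⊗(0,ω), renormalized = (0.0000, 0.6759, -0.0845, 0.7322)
a = F/m = (6.4000, -4.0000, -1.6000)
p + v·dt = (1.9800, 1.4300, -2.6000)
new velocity v' = (2.4400, -0.1000, 0.8400)

p' = (1.9800, 1.4300, -2.6000)
q' = (0.0000, 0.6759, -0.0845, 0.7322)
v' = (2.4400, -0.1000, 0.8400)
ω' = (-1.1380, 0.7320, 1.1884)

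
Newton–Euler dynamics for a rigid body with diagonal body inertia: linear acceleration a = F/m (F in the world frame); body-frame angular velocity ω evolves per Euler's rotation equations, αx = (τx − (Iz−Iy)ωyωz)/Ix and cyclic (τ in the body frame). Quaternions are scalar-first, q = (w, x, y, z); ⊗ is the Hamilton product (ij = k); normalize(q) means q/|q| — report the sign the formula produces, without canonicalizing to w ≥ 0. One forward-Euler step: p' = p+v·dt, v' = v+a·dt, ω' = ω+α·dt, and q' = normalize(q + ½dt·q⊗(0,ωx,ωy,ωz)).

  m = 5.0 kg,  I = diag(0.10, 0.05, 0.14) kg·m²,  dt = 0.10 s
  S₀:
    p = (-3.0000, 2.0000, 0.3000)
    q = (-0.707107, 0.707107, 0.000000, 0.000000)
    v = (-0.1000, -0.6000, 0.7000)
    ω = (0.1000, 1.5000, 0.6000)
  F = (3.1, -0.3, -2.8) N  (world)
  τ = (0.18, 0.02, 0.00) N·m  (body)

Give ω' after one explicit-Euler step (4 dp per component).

angular accel α = (0.9900, 0.4480, 0.0536)
ω + α·dt = (0.1990, 1.5448, 0.6054)

ω' = (0.1990, 1.5448, 0.6054)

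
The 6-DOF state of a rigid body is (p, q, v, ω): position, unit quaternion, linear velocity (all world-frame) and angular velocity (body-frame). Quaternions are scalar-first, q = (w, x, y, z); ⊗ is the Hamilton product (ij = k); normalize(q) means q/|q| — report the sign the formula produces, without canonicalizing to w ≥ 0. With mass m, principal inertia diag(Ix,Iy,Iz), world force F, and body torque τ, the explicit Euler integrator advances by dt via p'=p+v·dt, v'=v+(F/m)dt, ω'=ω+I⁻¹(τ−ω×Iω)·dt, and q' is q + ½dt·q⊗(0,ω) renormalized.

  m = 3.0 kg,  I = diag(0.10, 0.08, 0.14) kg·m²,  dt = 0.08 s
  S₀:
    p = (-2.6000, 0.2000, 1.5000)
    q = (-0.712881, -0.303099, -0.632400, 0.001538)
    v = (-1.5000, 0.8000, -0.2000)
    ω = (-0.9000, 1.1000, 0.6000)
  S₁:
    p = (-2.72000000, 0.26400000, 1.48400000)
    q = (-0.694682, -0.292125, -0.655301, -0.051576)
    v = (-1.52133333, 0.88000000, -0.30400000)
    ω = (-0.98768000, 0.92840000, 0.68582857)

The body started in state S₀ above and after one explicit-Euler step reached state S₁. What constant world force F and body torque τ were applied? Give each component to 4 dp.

F = (-0.8000, 3.0000, -3.9000)
τ = (-0.0700, -0.1500, 0.1700)

v₁ − v₀ = (-0.02133333, 0.08000000, -0.10400000)
applied force F = (-0.8000, 3.0000, -3.9000)
ω₁ − ω₀ = (-0.08768000, -0.17160000, 0.08582857)
ω₀×(Iω₀) = (0.0396, 0.0216, 0.0198)
τ = I·(Δω/dt) + ω₀×(Iω₀) = (-0.0700, -0.1500, 0.1700)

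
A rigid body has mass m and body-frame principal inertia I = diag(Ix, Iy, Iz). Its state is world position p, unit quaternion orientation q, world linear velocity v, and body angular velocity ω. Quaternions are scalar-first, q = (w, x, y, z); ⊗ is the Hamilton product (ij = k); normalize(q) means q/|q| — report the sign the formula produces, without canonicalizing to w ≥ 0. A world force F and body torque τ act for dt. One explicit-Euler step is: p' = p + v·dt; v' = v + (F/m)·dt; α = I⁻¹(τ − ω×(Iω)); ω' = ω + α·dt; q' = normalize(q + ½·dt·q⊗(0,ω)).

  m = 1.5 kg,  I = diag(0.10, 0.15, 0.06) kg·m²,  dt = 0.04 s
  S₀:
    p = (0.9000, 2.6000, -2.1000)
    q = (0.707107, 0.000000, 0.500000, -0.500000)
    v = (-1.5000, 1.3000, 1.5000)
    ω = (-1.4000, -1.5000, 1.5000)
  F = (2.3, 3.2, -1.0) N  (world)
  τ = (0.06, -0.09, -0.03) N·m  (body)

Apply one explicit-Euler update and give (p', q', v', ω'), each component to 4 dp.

gyro term ω×Iω = (0.2025, -0.0840, 0.1050)
α = I⁻¹(τ − ω×Iω) = (-1.4250, -0.0400, -2.2500)
ω + α·dt = (-1.4570, -1.5016, 1.4100)
2q̇ = q⊗(0,ω) = (1.5000000, -0.9899498, -0.3606605, 1.7606605)
q + ½dt·q⊗(0,ω), renormalized = (0.7362, -0.0198, 0.4922, -0.4642)
a = F/m = (1.5333, 2.1333, -0.6667)
p + v·dt = (0.8400, 2.6520, -2.0400)
v + (F/m)dt = (-1.4387, 1.3853, 1.4733)

p' = (0.8400, 2.6520, -2.0400)
q' = (0.7362, -0.0198, 0.4922, -0.4642)
v' = (-1.4387, 1.3853, 1.4733)
ω' = (-1.4570, -1.5016, 1.4100)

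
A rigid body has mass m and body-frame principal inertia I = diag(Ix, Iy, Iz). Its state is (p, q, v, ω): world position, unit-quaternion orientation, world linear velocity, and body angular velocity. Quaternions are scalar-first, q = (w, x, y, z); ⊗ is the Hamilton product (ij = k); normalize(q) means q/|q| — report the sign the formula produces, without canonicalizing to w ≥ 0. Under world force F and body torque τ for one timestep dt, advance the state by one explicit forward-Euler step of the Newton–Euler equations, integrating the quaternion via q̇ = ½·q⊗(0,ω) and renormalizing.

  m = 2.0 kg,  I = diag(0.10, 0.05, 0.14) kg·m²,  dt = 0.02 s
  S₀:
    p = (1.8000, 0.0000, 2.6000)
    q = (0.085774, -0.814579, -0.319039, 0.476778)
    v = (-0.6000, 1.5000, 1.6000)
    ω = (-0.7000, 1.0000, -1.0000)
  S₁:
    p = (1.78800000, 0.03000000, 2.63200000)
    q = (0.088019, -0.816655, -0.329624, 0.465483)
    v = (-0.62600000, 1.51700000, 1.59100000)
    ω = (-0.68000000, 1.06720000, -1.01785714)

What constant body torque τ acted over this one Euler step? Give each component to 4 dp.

τ = (0.0100, 0.1400, -0.0900)

ω₁ − ω₀ = (0.02000000, 0.06720000, -0.01785714)
ω₀×(Iω₀) = (-0.0900, -0.0280, 0.0350)
I·α + gyro = (0.0100, 0.1400, -0.0900)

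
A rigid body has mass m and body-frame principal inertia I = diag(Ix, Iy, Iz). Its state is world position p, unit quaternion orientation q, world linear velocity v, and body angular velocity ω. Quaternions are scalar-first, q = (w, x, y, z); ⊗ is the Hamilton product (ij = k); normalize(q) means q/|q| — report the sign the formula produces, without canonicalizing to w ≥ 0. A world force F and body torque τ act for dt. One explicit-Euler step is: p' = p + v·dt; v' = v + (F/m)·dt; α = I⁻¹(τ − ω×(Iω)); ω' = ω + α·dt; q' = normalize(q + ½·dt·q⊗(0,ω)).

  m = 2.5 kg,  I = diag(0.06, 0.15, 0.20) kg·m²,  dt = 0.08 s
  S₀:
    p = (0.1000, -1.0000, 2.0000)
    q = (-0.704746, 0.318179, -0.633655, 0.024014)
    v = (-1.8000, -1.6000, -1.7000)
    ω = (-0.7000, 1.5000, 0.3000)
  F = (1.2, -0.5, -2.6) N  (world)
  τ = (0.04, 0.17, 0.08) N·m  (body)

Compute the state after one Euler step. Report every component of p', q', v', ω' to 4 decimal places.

linear accel F/m = (0.4800, -0.2000, -1.0400)
p' = p + v·dt = (-0.0440, -1.1280, 1.8640)
new velocity v' = (-1.7616, -1.6160, -1.7832)
angular accel α = (0.2917, 0.9373, 0.8725)
ω + α·dt = (-0.6767, 1.5750, 0.3698)
q⊗(0,ω) = (1.1660036, 0.2672047, -1.1693825, -0.1777138)
q + ½dt·q⊗(0,ω), renormalized = (-0.6566, 0.3281, -0.6789, 0.0169)

p' = (-0.0440, -1.1280, 1.8640)
q' = (-0.6566, 0.3281, -0.6789, 0.0169)
v' = (-1.7616, -1.6160, -1.7832)
ω' = (-0.6767, 1.5750, 0.3698)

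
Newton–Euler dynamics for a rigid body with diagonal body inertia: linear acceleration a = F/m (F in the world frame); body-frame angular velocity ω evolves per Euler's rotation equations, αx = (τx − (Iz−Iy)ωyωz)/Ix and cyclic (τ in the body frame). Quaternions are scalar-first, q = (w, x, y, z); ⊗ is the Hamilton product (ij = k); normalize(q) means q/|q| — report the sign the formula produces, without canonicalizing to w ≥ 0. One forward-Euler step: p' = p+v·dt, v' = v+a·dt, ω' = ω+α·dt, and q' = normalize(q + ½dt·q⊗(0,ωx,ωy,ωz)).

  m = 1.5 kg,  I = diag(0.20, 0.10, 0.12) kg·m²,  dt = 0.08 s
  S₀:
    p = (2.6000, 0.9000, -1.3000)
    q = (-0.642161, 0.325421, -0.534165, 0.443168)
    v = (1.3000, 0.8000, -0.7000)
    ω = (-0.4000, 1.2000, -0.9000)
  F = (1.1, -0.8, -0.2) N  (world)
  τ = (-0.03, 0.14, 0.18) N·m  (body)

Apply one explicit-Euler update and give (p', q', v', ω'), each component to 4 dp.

p' = (2.7040, 0.9640, -1.3560)
q' = (-0.5942, 0.3330, -0.5593, 0.4724)
v' = (1.3587, 0.7573, -0.7107)
ω' = (-0.4034, 1.2890, -0.8120)

α = I⁻¹(τ − ω×Iω) = (-0.0420, 1.1120, 1.1000)
new body rate ω' = (-0.4034, 1.2890, -0.8120)
Hamilton product q⊗(0,ω) = (1.1700176, 0.2058113, -0.6549815, 0.7547841)
q' = normalize(q + ½dt·q⊗(0,ω)) = (-0.5942, 0.3330, -0.5593, 0.4724)
new position p' = (2.7040, 0.9640, -1.3560)
new velocity v' = (1.3587, 0.7573, -0.7107)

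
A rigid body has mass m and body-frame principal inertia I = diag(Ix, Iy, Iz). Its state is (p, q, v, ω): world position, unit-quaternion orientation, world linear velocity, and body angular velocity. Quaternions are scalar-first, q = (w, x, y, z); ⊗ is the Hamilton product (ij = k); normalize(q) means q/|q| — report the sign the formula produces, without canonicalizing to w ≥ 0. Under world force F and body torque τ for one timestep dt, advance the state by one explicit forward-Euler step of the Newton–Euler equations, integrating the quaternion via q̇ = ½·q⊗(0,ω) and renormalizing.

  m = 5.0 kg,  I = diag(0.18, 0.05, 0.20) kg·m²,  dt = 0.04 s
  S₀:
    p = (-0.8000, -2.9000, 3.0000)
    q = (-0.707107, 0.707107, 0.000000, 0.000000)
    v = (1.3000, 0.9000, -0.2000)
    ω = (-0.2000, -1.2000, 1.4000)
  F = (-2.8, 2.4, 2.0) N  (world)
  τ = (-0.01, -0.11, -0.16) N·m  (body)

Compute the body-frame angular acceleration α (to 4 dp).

ω×(Iω) gyroscopic = (-0.2520, 0.0056, -0.0312)
angular accel α = (1.3444, -2.3120, -0.6440)

α = (1.3444, -2.3120, -0.6440)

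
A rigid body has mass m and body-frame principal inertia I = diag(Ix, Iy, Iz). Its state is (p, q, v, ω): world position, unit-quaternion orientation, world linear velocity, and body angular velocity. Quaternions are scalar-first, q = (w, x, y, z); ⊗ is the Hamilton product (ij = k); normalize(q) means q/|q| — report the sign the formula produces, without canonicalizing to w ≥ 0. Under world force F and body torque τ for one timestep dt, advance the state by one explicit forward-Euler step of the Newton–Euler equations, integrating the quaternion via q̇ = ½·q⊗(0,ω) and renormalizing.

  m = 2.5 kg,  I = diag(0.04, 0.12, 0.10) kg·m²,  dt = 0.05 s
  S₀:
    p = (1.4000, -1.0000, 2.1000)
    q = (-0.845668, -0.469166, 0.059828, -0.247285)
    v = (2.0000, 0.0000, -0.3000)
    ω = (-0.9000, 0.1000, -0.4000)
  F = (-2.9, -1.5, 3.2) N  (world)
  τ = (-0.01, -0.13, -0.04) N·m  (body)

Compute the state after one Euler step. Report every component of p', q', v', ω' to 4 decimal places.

linear accel F/m = (-1.1600, -0.6000, 1.2800)
p + v·dt = (1.5000, -1.0000, 2.0850)
v + (F/m)dt = (1.9420, -0.0300, -0.2360)
gyro term ω×Iω = (0.0008, -0.0216, -0.0072)
α = I⁻¹(τ − ω×Iω) = (-0.2700, -0.9033, -0.3280)
ω' = ω + α·dt = (-0.9135, 0.0548, -0.4164)
2q̇ = q⊗(0,ω) = (-0.5271462, 0.7618985, -0.0496767, 0.3451958)
updated quaternion q' = (-0.8586, -0.4500, 0.0586, -0.2386)

p' = (1.5000, -1.0000, 2.0850)
q' = (-0.8586, -0.4500, 0.0586, -0.2386)
v' = (1.9420, -0.0300, -0.2360)
ω' = (-0.9135, 0.0548, -0.4164)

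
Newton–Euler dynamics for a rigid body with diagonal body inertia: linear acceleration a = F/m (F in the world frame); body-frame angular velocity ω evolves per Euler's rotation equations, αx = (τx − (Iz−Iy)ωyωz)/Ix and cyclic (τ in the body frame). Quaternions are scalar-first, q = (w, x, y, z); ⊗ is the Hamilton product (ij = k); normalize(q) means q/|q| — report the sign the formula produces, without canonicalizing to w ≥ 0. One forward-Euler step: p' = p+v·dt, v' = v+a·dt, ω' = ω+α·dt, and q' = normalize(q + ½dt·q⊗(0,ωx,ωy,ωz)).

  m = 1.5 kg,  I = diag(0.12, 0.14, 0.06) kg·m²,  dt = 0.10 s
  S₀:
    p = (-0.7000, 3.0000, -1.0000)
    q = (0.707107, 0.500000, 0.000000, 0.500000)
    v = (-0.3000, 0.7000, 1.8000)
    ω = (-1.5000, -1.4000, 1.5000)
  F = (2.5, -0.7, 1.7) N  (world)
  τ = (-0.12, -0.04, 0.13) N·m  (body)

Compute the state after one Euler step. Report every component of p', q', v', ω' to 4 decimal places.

α = I⁻¹(τ − ω×Iω) = (-2.4000, 0.6786, 1.4667)
ω' = ω + α·dt = (-1.7400, -1.3321, 1.6467)
q⊗(0,ω) = (0.0000000, -0.3606605, -2.4899498, 0.3606605)
updated quaternion q' = (0.7015, 0.4781, -0.1235, 0.5139)
new position p' = (-0.7300, 3.0700, -0.8200)
v + (F/m)dt = (-0.1333, 0.6533, 1.9133)

p' = (-0.7300, 3.0700, -0.8200)
q' = (0.7015, 0.4781, -0.1235, 0.5139)
v' = (-0.1333, 0.6533, 1.9133)
ω' = (-1.7400, -1.3321, 1.6467)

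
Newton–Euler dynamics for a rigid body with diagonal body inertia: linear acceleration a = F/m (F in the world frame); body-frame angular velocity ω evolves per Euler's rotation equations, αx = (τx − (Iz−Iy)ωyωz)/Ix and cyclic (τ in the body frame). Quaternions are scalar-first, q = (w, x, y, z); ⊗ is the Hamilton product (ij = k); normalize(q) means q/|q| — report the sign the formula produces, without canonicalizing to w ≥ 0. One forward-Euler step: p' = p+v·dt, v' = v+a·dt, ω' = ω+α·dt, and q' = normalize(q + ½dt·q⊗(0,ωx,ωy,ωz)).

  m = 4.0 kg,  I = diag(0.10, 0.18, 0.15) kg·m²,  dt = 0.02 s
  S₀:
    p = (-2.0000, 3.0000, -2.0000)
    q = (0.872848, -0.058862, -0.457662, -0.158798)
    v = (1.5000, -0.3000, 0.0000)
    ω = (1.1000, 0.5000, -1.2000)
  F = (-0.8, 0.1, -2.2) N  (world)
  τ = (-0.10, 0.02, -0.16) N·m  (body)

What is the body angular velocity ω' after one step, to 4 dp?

ω' = (1.0764, 0.4949, -1.2272)

(τ − ω×Iω)/I = (-1.1800, -0.2556, -1.3600)
ω' = ω + α·dt = (1.0764, 0.4949, -1.2272)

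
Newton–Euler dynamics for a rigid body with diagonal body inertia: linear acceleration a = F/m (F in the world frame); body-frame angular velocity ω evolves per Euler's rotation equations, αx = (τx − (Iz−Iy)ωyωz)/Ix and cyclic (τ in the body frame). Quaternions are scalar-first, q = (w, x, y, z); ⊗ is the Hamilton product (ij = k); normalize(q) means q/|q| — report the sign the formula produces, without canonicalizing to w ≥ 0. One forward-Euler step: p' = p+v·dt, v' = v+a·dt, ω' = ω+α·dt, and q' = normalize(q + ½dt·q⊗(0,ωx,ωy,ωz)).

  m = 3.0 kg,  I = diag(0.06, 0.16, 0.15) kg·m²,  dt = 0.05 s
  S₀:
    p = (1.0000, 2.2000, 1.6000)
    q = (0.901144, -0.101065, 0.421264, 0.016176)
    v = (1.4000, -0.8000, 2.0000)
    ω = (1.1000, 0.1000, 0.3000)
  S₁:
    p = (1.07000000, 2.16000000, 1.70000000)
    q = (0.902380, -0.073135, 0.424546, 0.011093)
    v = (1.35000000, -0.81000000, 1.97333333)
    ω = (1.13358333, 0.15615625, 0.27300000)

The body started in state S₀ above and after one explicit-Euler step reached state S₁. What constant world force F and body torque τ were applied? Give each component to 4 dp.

Δv = v₁−v₀ = (-0.05000000, -0.01000000, -0.02666667)
applied force F = (-3.0000, -0.6000, -1.6000)
Δω = ω₁−ω₀ = (0.03358333, 0.05615625, -0.02700000)
precession coupling = (-0.0003, -0.0297, 0.0110)
applied torque τ = (0.0400, 0.1500, -0.0700)

F = (-3.0000, -0.6000, -1.6000)
τ = (0.0400, 0.1500, -0.0700)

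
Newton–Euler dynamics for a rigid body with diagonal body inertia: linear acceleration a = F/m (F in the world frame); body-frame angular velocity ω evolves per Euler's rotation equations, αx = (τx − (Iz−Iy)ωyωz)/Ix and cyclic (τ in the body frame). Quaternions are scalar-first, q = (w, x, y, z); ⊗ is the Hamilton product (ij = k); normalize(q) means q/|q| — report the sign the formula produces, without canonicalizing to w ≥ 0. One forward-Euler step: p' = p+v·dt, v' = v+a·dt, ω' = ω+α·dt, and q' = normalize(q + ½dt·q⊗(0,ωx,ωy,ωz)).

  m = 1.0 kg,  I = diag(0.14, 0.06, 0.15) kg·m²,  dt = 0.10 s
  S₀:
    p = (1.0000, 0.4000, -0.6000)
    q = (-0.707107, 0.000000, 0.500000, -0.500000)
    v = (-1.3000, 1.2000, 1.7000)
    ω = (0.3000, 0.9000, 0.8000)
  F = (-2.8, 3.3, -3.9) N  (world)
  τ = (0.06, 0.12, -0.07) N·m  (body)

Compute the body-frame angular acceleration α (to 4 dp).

precession coupling ω×(Iω) = (0.0648, -0.0024, -0.0216)
(τ − ω×Iω)/I = (-0.0343, 2.0400, -0.3227)

α = (-0.0343, 2.0400, -0.3227)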